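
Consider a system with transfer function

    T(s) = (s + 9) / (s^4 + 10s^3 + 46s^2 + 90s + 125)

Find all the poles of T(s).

The poles are the roots of the denominator s^4 + 10s^3 + 46s^2 + 90s + 125 = 0.
No real roots exist; factor into two real quadratics: (s^2 + 2s + 5)(s^2 + 8s + 25) = 0.
Each quadratic gives a conjugate pair via the quadratic formula.

s = -1 ± 2j, -4 ± 3j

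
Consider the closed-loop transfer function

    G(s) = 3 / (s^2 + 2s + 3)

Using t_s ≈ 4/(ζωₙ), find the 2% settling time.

Comparing s^2 + 2s + 3 to s^2 + 2ζωₙs + ωₙ²: ωₙ = √3 ≈ 1.732 rad/s and ζ = 2/(2·√3) ≈ 0.5774.
ζωₙ = 2/2 = 1, so t_s ≈ 4/(ζωₙ) = 4/1 = 4 s.

t_s ≈ 4 s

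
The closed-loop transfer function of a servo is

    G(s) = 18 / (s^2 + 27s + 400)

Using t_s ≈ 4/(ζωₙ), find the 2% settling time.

t_s ≈ 0.2963 s

Comparing s^2 + 27s + 400 to s^2 + 2ζωₙs + ωₙ²: ωₙ = 20 rad/s and ζ = 27/(2·20) = 0.675.
ζωₙ = 27/2 = 13.5, so t_s ≈ 4/(ζωₙ) = 4/13.5 ≈ 0.2963 s.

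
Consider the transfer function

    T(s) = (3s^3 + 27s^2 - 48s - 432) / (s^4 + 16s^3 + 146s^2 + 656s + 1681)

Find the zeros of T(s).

s = -9, 4, -4

Set the numerator to zero: 3s^3 + 27s^2 - 48s - 432 = 0, i.e. 3·(s^3 + 9s^2 - 16s - 144) = 0.
Factoring: (s + 9)(s - 4)(s + 4) = 0.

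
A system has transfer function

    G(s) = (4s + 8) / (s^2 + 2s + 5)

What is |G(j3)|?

|G(j3)| = 2

Substitute s = j3: numerator = 8 + j12, denominator = -4 + j6.
|G(j3)| = |8 + j12| / |-4 + j6| = 14.422 / 7.2111 = 2.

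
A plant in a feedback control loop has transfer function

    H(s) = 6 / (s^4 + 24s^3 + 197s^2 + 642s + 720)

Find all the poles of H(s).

s = -8, -10, -3, -3

The poles are the roots of the denominator s^4 + 24s^3 + 197s^2 + 642s + 720 = 0.
Trying s = -8: the polynomial evaluates to 0, so (s + 8) is a factor.
Dividing out leaves s^3 + 16s^2 + 69s + 90 = 0.
This factors further as (s + 10)(s + 3)^2 = 0.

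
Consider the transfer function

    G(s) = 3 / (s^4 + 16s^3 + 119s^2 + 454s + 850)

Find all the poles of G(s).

s = -5 + 3j, -5 - 3j, -3 + 4j, -3 - 4j

The poles are the roots of the denominator s^4 + 16s^3 + 119s^2 + 454s + 850 = 0.
No real roots exist; factor into two real quadratics: (s^2 + 10s + 34)(s^2 + 6s + 25) = 0.
Each quadratic gives a conjugate pair via the quadratic formula.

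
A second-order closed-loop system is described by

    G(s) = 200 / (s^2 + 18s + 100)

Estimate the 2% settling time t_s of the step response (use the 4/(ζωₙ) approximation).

t_s ≈ 0.4444 s

Comparing s^2 + 18s + 100 to s^2 + 2ζωₙs + ωₙ²: ωₙ = 10 rad/s and ζ = 18/(2·10) = 0.9.
ζωₙ = 18/2 = 9, so t_s ≈ 4/(ζωₙ) = 4/9 ≈ 0.4444 s.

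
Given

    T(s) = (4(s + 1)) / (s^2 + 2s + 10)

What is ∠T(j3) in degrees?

At s = j3: numerator = 4 + j12, denominator = 1 + j6.
∠T = ∠num − ∠den = 71.565° − (80.538°) = -8.973°.

∠T(j3) ≈ -8.973°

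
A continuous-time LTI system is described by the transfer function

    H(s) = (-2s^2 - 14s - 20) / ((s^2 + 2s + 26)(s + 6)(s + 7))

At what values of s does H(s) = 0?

Set the numerator to zero: -2s^2 - 14s - 20 = 0, i.e. -2·(s^2 + 7s + 10) = 0.
Factoring: (s + 2)(s + 5) = 0.

s = -2, -5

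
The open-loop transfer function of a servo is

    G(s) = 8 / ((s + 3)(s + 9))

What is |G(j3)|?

Substitute s = j3: numerator = 8, denominator = 18 + j36.
|G(j3)| = |8| / |18 + j36| = 8 / 40.249 ≈ 0.1988.

|G(j3)| ≈ 0.1988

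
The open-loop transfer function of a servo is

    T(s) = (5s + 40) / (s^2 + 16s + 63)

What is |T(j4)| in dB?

Substitute s = j4: numerator = 40 + j20, denominator = 47 + j64.
|T(j4)| = |40 + j20| / |47 + j64| = 44.721 / 79.404 ≈ 0.5632.
In decibels: 20·log₁₀(0.5632) ≈ -4.99 dB.

|T(j4)|_dB ≈ -4.99 dB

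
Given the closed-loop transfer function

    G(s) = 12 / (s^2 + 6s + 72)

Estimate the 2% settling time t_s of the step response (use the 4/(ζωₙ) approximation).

Comparing s^2 + 6s + 72 to s^2 + 2ζωₙs + ωₙ²: ωₙ = √72 ≈ 8.485 rad/s and ζ = 6/(2·√72) ≈ 0.3536.
ζωₙ = 6/2 = 3, so t_s ≈ 4/(ζωₙ) = 4/3 ≈ 1.333 s.

t_s ≈ 1.333 s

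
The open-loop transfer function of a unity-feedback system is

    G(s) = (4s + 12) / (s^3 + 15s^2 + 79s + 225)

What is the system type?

The denominator has no factor of s at the origin — no free integrator — so this is a Type 0 system.

Type 0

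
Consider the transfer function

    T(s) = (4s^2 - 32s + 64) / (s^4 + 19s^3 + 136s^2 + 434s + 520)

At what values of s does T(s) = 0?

Set the numerator to zero: 4s^2 - 32s + 64 = 0, i.e. 4·(s^2 - 8s + 16) = 0.
Factoring: (s - 4)^2 = 0.

s = 4, 4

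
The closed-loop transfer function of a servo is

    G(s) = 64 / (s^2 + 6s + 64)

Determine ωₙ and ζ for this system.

ωₙ = 8 rad/s, ζ = 0.375

Compare the denominator to the standard form s^2 + 2ζωₙs + ωₙ².
ωₙ² = 64, so ωₙ = 8 rad/s.
2ζωₙ = 6, so ζ = 6/(2·8) = 0.375.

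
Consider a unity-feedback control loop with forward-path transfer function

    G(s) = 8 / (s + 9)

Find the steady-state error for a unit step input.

G(s) has no poles at the origin.
This is a Type 0 system. Kp = lim_{s→0} G(s) = 8/9.
e_ss = 1/(1 + Kp) = 1/(1 + 8/9) = 9/17 ≈ 0.5294.

e_ss = 0.5294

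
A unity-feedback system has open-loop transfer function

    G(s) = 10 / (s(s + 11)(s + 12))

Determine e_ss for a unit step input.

e_ss = 0

G(s) has one pole at the origin.
This is a Type 1 system; for a step input the steady-state error is zero.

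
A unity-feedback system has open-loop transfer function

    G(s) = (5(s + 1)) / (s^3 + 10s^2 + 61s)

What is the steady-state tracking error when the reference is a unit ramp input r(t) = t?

e_ss = 12.20

G(s) has one pole at the origin.
This is a Type 1 system. Kv = lim_{s→0} s·G(s) = 5/61.
e_ss = 1/Kv = 1/(5/61) = 61/5 ≈ 12.20.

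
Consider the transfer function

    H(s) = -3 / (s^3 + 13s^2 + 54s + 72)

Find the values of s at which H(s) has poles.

s = -3, -4, -6

The poles are the roots of the denominator s^3 + 13s^2 + 54s + 72 = 0.
Trying s = -3: the polynomial evaluates to 0, so (s + 3) is a factor.
Dividing out leaves s^2 + 10s + 24 = 0.
Factoring the quadratic: (s + 4)(s + 6) = 0.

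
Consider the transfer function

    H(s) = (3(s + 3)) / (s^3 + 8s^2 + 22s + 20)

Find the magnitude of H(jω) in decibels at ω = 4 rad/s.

|H(j4)|_dB ≈ -17.4 dB

Substitute s = j4: numerator = 9 + j12, denominator = -108 + j24.
|H(j4)| = |9 + j12| / |-108 + j24| = 15 / 110.63 ≈ 0.1356.
In decibels: 20·log₁₀(0.1356) ≈ -17.4 dB.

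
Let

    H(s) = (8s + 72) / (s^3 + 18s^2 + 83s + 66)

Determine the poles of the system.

s = -6, -11, -1

The poles are the roots of the denominator s^3 + 18s^2 + 83s + 66 = 0.
Trying s = -6: the polynomial evaluates to 0, so (s + 6) is a factor.
Dividing out leaves s^2 + 12s + 11 = 0.
Factoring the quadratic: (s + 11)(s + 1) = 0.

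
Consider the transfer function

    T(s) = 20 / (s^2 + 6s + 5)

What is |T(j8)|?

|T(j8)| ≈ 0.2630

Substitute s = j8: numerator = 20, denominator = -59 + j48.
|T(j8)| = |20| / |-59 + j48| = 20 / 76.059 ≈ 0.2630.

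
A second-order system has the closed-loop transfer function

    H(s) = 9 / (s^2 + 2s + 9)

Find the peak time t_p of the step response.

t_p ≈ 1.111 s

Comparing s^2 + 2s + 9 to s^2 + 2ζωₙs + ωₙ²: ωₙ = 3 rad/s and ζ = 2/(2·3) ≈ 0.3333.
ζωₙ = 2/2 = 1, so ω_d = ωₙ√(1−ζ²) = √(ωₙ² − (ζωₙ)²) = √(9 − 1²) = √8 ≈ 2.828 rad/s.
t_p = π/ω_d = π/2.828 ≈ 1.111 s.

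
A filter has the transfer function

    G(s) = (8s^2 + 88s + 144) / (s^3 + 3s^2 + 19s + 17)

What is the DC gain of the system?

Set s = 0: G(0) = (144) / (17) = 144/17.

G(0) = 144/17 ≈ 8.471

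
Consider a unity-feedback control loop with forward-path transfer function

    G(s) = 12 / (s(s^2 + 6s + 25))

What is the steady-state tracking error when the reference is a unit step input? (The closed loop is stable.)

e_ss = 0

G(s) has one pole at the origin.
This is a Type 1 system; for a step input the steady-state error is zero.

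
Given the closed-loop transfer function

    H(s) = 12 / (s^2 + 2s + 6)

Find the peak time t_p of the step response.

Comparing s^2 + 2s + 6 to s^2 + 2ζωₙs + ωₙ²: ωₙ = √6 ≈ 2.449 rad/s and ζ = 2/(2·√6) ≈ 0.4082.
ζωₙ = 2/2 = 1, so ω_d = ωₙ√(1−ζ²) = √(ωₙ² − (ζωₙ)²) = √(6 − 1²) = √5 ≈ 2.236 rad/s.
t_p = π/ω_d = π/2.236 ≈ 1.405 s.

t_p ≈ 1.405 s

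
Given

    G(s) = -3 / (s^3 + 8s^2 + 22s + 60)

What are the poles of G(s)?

The poles are the roots of the denominator s^3 + 8s^2 + 22s + 60 = 0.
Trying s = -6: the polynomial evaluates to 0, so (s + 6) is a factor.
Dividing out leaves s^2 + 2s + 10 = 0.
The quadratic formula then gives s = -1 ± 3j.

s = -1 + 3j, -1 - 3j, -6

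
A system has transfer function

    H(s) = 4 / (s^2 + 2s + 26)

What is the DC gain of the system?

Set s = 0: H(0) = (4) / (26) = 2/13.

H(0) = 2/13 ≈ 0.1538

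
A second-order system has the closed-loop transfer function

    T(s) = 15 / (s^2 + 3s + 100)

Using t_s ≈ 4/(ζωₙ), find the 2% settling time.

Comparing s^2 + 3s + 100 to s^2 + 2ζωₙs + ωₙ²: ωₙ = 10 rad/s and ζ = 3/(2·10) = 0.15.
ζωₙ = 3/2 = 1.5, so t_s ≈ 4/(ζωₙ) = 4/1.5 ≈ 2.667 s.

t_s ≈ 2.667 s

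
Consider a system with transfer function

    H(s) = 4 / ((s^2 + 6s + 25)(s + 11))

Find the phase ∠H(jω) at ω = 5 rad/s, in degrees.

∠H(j5) ≈ -114.4°

At s = j5: numerator = 4, denominator = -150 + j330.
∠H = ∠num − ∠den = 0° − (114.44°) = -114.4°.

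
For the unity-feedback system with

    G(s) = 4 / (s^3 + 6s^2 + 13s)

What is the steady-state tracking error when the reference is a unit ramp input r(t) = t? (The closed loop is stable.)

G(s) has one pole at the origin.
This is a Type 1 system. Kv = lim_{s→0} s·G(s) = 4/13.
e_ss = 1/Kv = 1/(4/13) = 13/4 ≈ 3.250.

e_ss = 3.250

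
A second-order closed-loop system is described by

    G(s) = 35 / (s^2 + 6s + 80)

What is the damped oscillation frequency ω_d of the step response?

Comparing s^2 + 6s + 80 to s^2 + 2ζωₙs + ωₙ²: ωₙ = √80 ≈ 8.944 rad/s and ζ = 6/(2·√80) ≈ 0.3354.
ζωₙ = 6/2 = 3, so ω_d = ωₙ√(1−ζ²) = √(ωₙ² − (ζωₙ)²) = √(80 − 3²) = √71 ≈ 8.426 rad/s.

ω_d ≈ 8.426 rad/s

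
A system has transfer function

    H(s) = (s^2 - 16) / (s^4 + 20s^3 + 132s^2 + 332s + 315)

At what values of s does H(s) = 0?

s = -4, 4

Set the numerator to zero: s^2 - 16 = 0.
Factoring: (s + 4)(s - 4) = 0.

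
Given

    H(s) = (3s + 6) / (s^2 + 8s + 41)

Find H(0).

Set s = 0: H(0) = (6) / (41) = 6/41.

H(0) = 6/41 ≈ 0.1463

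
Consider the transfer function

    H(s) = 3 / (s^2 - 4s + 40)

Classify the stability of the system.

The denominator s^2 - 4s + 40 factors as (s^2 - 4s + 40), giving poles at s = 2 + 6j, 2 - 6j.
Since the pole(s) at s = 2 + 6j, 2 - 6j lie in the right half-plane, the system is unstable.

unstable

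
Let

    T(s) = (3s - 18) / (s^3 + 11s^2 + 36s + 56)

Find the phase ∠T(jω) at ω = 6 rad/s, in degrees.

At s = j6: numerator = -18 + j18, denominator = -340.
∠T = ∠num − ∠den = 135° − (180°) = -45°.

∠T(j6) ≈ -45°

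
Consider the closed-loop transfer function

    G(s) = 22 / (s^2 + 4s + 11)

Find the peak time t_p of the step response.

Comparing s^2 + 4s + 11 to s^2 + 2ζωₙs + ωₙ²: ωₙ = √11 ≈ 3.317 rad/s and ζ = 4/(2·√11) ≈ 0.6030.
ζωₙ = 4/2 = 2, so ω_d = ωₙ√(1−ζ²) = √(ωₙ² − (ζωₙ)²) = √(11 − 2²) = √7 ≈ 2.646 rad/s.
t_p = π/ω_d = π/2.646 ≈ 1.187 s.

t_p ≈ 1.187 s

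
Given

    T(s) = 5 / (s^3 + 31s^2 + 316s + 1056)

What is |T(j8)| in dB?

|T(j8)|_dB ≈ -52.9 dB

Substitute s = j8: numerator = 5, denominator = -928 + j2016.
|T(j8)| = |5| / |-928 + j2016| = 5 / 2219.3 ≈ 0.002253.
In decibels: 20·log₁₀(0.002253) ≈ -52.9 dB.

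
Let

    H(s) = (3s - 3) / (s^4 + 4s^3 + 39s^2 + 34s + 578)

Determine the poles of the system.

s = 1 ± 4j, -3 ± 5j

The poles are the roots of the denominator s^4 + 4s^3 + 39s^2 + 34s + 578 = 0.
No real roots exist; factor into two real quadratics: (s^2 - 2s + 17)(s^2 + 6s + 34) = 0.
Each quadratic gives a conjugate pair via the quadratic formula.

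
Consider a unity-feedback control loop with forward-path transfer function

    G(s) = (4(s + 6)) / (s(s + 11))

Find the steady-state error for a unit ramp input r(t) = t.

G(s) has one pole at the origin.
This is a Type 1 system. Kv = lim_{s→0} s·G(s) = 24/11.
e_ss = 1/Kv = 1/(24/11) = 11/24 ≈ 0.4583.

e_ss = 0.4583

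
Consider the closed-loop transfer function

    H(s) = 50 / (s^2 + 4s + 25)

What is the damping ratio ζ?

Compare the denominator to the standard form s^2 + 2ζωₙs + ωₙ².
ωₙ² = 25, so ωₙ = 5 rad/s.
2ζωₙ = 4, so ζ = 4/(2·5) = 0.4.

ζ = 0.4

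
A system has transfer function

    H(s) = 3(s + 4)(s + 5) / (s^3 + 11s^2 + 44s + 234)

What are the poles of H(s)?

The poles are the roots of the denominator s^3 + 11s^2 + 44s + 234 = 0.
Trying s = -9: the polynomial evaluates to 0, so (s + 9) is a factor.
Dividing out leaves s^2 + 2s + 26 = 0.
The quadratic formula then gives s = -1 ± 5j.

s = -9, -1 ± 5j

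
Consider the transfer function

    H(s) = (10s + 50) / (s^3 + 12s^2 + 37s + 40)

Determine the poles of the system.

s = -2 + j, -2 - j, -8

The poles are the roots of the denominator s^3 + 12s^2 + 37s + 40 = 0.
Trying s = -8: the polynomial evaluates to 0, so (s + 8) is a factor.
Dividing out leaves s^2 + 4s + 5 = 0.
The quadratic formula then gives s = -2 ± 1j.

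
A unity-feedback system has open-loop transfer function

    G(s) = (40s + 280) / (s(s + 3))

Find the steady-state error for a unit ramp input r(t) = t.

G(s) has one pole at the origin.
This is a Type 1 system. Kv = lim_{s→0} s·G(s) = 280/3.
e_ss = 1/Kv = 1/(280/3) = 3/280 ≈ 0.01071.

e_ss = 0.01071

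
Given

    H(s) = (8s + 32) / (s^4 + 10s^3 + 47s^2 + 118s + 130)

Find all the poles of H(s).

s = -2 ± 3j, -3 ± j

The poles are the roots of the denominator s^4 + 10s^3 + 47s^2 + 118s + 130 = 0.
No real roots exist; factor into two real quadratics: (s^2 + 4s + 13)(s^2 + 6s + 10) = 0.
Each quadratic gives a conjugate pair via the quadratic formula.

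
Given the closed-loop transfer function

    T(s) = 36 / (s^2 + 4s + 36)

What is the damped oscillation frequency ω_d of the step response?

Comparing s^2 + 4s + 36 to s^2 + 2ζωₙs + ωₙ²: ωₙ = 6 rad/s and ζ = 4/(2·6) ≈ 0.3333.
ζωₙ = 4/2 = 2, so ω_d = ωₙ√(1−ζ²) = √(ωₙ² − (ζωₙ)²) = √(36 − 2²) = √32 ≈ 5.657 rad/s.

ω_d ≈ 5.657 rad/s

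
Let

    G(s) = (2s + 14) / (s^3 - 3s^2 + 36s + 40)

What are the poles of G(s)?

s = 2 ± 6j, -1

The poles are the roots of the denominator s^3 - 3s^2 + 36s + 40 = 0.
Trying s = -1: the polynomial evaluates to 0, so (s + 1) is a factor.
Dividing out leaves s^2 - 4s + 40 = 0.
The quadratic formula then gives s = 2 ± 6j.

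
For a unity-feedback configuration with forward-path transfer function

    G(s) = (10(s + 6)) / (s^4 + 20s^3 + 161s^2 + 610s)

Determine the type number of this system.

The denominator has 1 factor of s at the origin (free integrator), so this is a Type 1 system.

Type 1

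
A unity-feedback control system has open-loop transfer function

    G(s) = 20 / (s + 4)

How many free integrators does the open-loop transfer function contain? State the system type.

The denominator has no factor of s at the origin — no free integrator — so this is a Type 0 system.

Type 0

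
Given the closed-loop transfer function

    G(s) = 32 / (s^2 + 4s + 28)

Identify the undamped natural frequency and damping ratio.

ωₙ ≈ 5.292 rad/s, ζ ≈ 0.3780

Compare the denominator to the standard form s^2 + 2ζωₙs + ωₙ².
ωₙ² = 28, so ωₙ = √28 ≈ 5.292 rad/s.
2ζωₙ = 4, so ζ = 4/(2·√28) ≈ 0.3780.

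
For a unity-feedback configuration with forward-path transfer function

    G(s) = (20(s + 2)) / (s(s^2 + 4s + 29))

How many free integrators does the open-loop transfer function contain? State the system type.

Type 1

The denominator has 1 factor of s at the origin (free integrator), so this is a Type 1 system.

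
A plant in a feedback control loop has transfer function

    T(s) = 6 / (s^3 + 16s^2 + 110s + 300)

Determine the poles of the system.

The poles are the roots of the denominator s^3 + 16s^2 + 110s + 300 = 0.
Trying s = -6: the polynomial evaluates to 0, so (s + 6) is a factor.
Dividing out leaves s^2 + 10s + 50 = 0.
The quadratic formula then gives s = -5 ± 5j.

s = -5 + 5j, -5 - 5j, -6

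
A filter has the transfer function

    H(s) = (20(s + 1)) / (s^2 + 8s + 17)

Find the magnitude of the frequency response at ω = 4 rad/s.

Substitute s = j4: numerator = 20 + j80, denominator = 1 + j32.
|H(j4)| = |20 + j80| / |1 + j32| = 82.462 / 32.016 ≈ 2.576.

|H(j4)| ≈ 2.576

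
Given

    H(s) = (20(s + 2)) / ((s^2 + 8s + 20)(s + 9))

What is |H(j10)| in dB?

Substitute s = j10: numerator = 40 + j200, denominator = -1520 - j80.
|H(j10)| = |40 + j200| / |-1520 - j80| = 203.96 / 1522.1 ≈ 0.1340.
In decibels: 20·log₁₀(0.1340) ≈ -17.5 dB.

|H(j10)|_dB ≈ -17.5 dB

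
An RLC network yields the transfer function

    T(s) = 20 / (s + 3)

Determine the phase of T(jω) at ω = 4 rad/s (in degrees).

At s = j4: numerator = 20, denominator = 3 + j4.
∠T = ∠num − ∠den = 0° − (53.130°) = -53.13°.

∠T(j4) ≈ -53.13°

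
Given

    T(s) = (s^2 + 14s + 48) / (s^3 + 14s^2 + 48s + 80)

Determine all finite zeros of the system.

Set the numerator to zero: s^2 + 14s + 48 = 0.
Factoring: (s + 8)(s + 6) = 0.

s = -8, -6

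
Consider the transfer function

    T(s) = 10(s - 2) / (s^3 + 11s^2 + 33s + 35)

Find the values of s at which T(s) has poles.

s = -2 + j, -2 - j, -7

The poles are the roots of the denominator s^3 + 11s^2 + 33s + 35 = 0.
Trying s = -7: the polynomial evaluates to 0, so (s + 7) is a factor.
Dividing out leaves s^2 + 4s + 5 = 0.
The quadratic formula then gives s = -2 ± 1j.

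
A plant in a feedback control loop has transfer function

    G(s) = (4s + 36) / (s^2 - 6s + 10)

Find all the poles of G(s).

The poles are the roots of the denominator s^2 - 6s + 10 = 0.
Using the quadratic formula: s = (6 ± √(-4))/2 = 3 ± 1j.

s = 3 ± j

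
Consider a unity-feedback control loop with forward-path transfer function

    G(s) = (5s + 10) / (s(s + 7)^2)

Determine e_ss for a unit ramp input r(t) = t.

e_ss = 4.900

G(s) has one pole at the origin.
This is a Type 1 system. Kv = lim_{s→0} s·G(s) = 10/49.
e_ss = 1/Kv = 1/(10/49) = 49/10 ≈ 4.900.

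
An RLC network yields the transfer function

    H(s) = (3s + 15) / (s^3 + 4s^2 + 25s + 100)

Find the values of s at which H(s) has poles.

The poles are the roots of the denominator s^3 + 4s^2 + 25s + 100 = 0.
Trying s = -4: the polynomial evaluates to 0, so (s + 4) is a factor.
Dividing out leaves s^2 + 25 = 0.
The quadratic formula then gives s = 0 ± 5j.

s = 5j, -5j, -4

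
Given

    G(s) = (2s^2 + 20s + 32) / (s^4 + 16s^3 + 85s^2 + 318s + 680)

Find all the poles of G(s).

The poles are the roots of the denominator s^4 + 16s^3 + 85s^2 + 318s + 680 = 0.
Trying s = -10: the polynomial evaluates to 0, so (s + 10) is a factor.
Dividing out leaves s^3 + 6s^2 + 25s + 68 = 0.
This factors further as (s^2 + 2s + 17)(s + 4) = 0.

s = -1 + 4j, -1 - 4j, -10, -4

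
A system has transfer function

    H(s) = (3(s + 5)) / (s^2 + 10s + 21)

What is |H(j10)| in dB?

Substitute s = j10: numerator = 15 + j30, denominator = -79 + j100.
|H(j10)| = |15 + j30| / |-79 + j100| = 33.541 / 127.44 ≈ 0.2632.
In decibels: 20·log₁₀(0.2632) ≈ -11.6 dB.

|H(j10)|_dB ≈ -11.6 dB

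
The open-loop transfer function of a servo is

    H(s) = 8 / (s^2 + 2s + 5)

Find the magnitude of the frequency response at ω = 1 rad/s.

Substitute s = j1: numerator = 8, denominator = 4 + j2.
|H(j1)| = |8| / |4 + j2| = 8 / 4.4721 ≈ 1.789.

|H(j1)| ≈ 1.789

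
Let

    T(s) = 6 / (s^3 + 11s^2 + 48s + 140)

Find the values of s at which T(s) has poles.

s = -2 ± 4j, -7

The poles are the roots of the denominator s^3 + 11s^2 + 48s + 140 = 0.
Trying s = -7: the polynomial evaluates to 0, so (s + 7) is a factor.
Dividing out leaves s^2 + 4s + 20 = 0.
The quadratic formula then gives s = -2 ± 4j.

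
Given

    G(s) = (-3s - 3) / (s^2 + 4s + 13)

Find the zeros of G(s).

s = -1

Set the numerator to zero: -3s - 3 = 0, i.e. -3·(s + 1) = 0.
So s = -1.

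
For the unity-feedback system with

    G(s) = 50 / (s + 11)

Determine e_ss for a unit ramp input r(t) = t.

G(s) has no poles at the origin.
This is a Type 0 system; Kv = lim_{s→0} s·G(s) = 0, so the steady-state error for a ramp input is infinite.

e_ss = ∞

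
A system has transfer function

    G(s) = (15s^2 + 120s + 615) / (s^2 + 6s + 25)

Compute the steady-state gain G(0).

Set s = 0: G(0) = (615) / (25) = 123/5.

G(0) = 123/5 ≈ 24.60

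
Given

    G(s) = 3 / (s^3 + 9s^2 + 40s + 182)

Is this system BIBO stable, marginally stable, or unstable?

The denominator s^3 + 9s^2 + 40s + 182 factors as (s^2 + 2s + 26)(s + 7), giving poles at s = -1 + 5j, -1 - 5j, -7.
Since all poles lie strictly in the left half-plane, the system is stable.

stable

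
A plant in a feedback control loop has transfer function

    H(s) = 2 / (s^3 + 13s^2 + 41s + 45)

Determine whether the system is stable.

The denominator s^3 + 13s^2 + 41s + 45 factors as (s^2 + 4s + 5)(s + 9), giving poles at s = -2 ± j, -9.
Since all poles lie strictly in the left half-plane, the system is stable.

stable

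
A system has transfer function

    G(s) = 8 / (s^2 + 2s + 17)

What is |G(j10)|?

|G(j10)| ≈ 0.09370

Substitute s = j10: numerator = 8, denominator = -83 + j20.
|G(j10)| = |8| / |-83 + j20| = 8 / 85.376 ≈ 0.09370.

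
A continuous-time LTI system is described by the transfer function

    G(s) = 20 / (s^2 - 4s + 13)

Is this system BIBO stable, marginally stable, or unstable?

The denominator s^2 - 4s + 13 factors as (s^2 - 4s + 13), giving poles at s = 2 + 3j, 2 - 3j.
Since the pole(s) at s = 2 + 3j, 2 - 3j lie in the right half-plane, the system is unstable.

unstable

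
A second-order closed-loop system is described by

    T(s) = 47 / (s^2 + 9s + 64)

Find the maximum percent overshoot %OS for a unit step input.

%OS ≈ 11.8%

Comparing s^2 + 9s + 64 to s^2 + 2ζωₙs + ωₙ²: ωₙ = 8 rad/s and ζ = 9/(2·8) = 0.5625.
%OS = 100·exp(−πζ/√(1−ζ²)) = 100·exp(−π·0.5625/√(1−0.5625²)) ≈ 11.8%.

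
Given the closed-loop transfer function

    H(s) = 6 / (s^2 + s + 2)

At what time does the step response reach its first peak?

t_p ≈ 2.375 s

Comparing s^2 + s + 2 to s^2 + 2ζωₙs + ωₙ²: ωₙ = √2 ≈ 1.414 rad/s and ζ = 1/(2·√2) ≈ 0.3536.
ζωₙ = 1/2 = 0.5, so ω_d = ωₙ√(1−ζ²) = √(ωₙ² − (ζωₙ)²) = √(2 − 0.5²) = √1.75 ≈ 1.323 rad/s.
t_p = π/ω_d = π/1.323 ≈ 2.375 s.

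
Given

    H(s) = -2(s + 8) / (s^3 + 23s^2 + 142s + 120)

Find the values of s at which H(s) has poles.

s = -1, -12, -10

The poles are the roots of the denominator s^3 + 23s^2 + 142s + 120 = 0.
Trying s = -1: the polynomial evaluates to 0, so (s + 1) is a factor.
Dividing out leaves s^2 + 22s + 120 = 0.
Factoring the quadratic: (s + 12)(s + 10) = 0.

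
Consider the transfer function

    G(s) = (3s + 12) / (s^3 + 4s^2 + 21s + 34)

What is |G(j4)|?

Substitute s = j4: numerator = 12 + j12, denominator = -30 + j20.
|G(j4)| = |12 + j12| / |-30 + j20| = 16.971 / 36.056 ≈ 0.4707.

|G(j4)| ≈ 0.4707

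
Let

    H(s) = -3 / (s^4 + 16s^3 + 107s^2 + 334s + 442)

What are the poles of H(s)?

s = -3 ± 2j, -5 ± 3j

The poles are the roots of the denominator s^4 + 16s^3 + 107s^2 + 334s + 442 = 0.
No real roots exist; factor into two real quadratics: (s^2 + 6s + 13)(s^2 + 10s + 34) = 0.
Each quadratic gives a conjugate pair via the quadratic formula.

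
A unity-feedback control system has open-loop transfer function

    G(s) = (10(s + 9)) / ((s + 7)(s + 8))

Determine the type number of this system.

Type 0

The denominator has no factor of s at the origin — no free integrator — so this is a Type 0 system.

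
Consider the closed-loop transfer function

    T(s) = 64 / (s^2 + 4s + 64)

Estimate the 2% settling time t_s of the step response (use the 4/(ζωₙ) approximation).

t_s ≈ 2 s

Comparing s^2 + 4s + 64 to s^2 + 2ζωₙs + ωₙ²: ωₙ = 8 rad/s and ζ = 4/(2·8) = 0.25.
ζωₙ = 4/2 = 2, so t_s ≈ 4/(ζωₙ) = 4/2 = 2 s.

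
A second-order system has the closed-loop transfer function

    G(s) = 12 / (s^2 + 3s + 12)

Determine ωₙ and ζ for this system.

Compare the denominator to the standard form s^2 + 2ζωₙs + ωₙ².
ωₙ² = 12, so ωₙ = √12 ≈ 3.464 rad/s.
2ζωₙ = 3, so ζ = 3/(2·√12) ≈ 0.4330.

ωₙ ≈ 3.464 rad/s, ζ ≈ 0.4330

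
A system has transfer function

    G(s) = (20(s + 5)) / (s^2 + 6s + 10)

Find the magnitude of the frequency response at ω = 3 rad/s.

Substitute s = j3: numerator = 100 + j60, denominator = 1 + j18.
|G(j3)| = |100 + j60| / |1 + j18| = 116.62 / 18.028 ≈ 6.469.

|G(j3)| ≈ 6.469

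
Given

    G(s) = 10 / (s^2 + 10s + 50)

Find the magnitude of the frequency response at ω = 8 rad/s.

Substitute s = j8: numerator = 10, denominator = -14 + j80.
|G(j8)| = |10| / |-14 + j80| = 10 / 81.216 ≈ 0.1231.

|G(j8)| ≈ 0.1231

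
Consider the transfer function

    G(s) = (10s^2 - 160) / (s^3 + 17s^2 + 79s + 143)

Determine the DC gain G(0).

Set s = 0: G(0) = (-160) / (143) = -160/143.

G(0) = -160/143 ≈ -1.119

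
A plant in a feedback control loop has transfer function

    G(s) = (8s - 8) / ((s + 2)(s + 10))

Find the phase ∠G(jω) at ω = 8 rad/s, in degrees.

At s = j8: numerator = -8 + j64, denominator = -44 + j96.
∠G = ∠num − ∠den = 97.125° − (114.62°) = -17.50°.

∠G(j8) ≈ -17.50°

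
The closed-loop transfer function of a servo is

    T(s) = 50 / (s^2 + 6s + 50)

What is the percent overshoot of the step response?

%OS ≈ 22.9%

Comparing s^2 + 6s + 50 to s^2 + 2ζωₙs + ωₙ²: ωₙ = √50 ≈ 7.071 rad/s and ζ = 6/(2·√50) ≈ 0.4243.
%OS = 100·exp(−πζ/√(1−ζ²)) = 100·exp(−π·0.4243/√(1−0.4243²)) ≈ 22.9%.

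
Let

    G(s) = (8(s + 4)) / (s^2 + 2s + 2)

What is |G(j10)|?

|G(j10)| ≈ 0.8615

Substitute s = j10: numerator = 32 + j80, denominator = -98 + j20.
|G(j10)| = |32 + j80| / |-98 + j20| = 86.163 / 100.02 ≈ 0.8615.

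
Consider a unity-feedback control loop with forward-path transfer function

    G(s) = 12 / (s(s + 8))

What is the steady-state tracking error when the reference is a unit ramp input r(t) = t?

G(s) has one pole at the origin.
This is a Type 1 system. Kv = lim_{s→0} s·G(s) = 12/8 = 3/2.
e_ss = 1/Kv = 1/(3/2) = 2/3 ≈ 0.6667.

e_ss = 0.6667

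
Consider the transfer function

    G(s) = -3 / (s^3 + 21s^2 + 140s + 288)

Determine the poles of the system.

s = -9, -4, -8

The poles are the roots of the denominator s^3 + 21s^2 + 140s + 288 = 0.
Trying s = -9: the polynomial evaluates to 0, so (s + 9) is a factor.
Dividing out leaves s^2 + 12s + 32 = 0.
Factoring the quadratic: (s + 4)(s + 8) = 0.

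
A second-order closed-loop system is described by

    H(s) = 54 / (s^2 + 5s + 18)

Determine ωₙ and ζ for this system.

ωₙ ≈ 4.243 rad/s, ζ ≈ 0.5893

Compare the denominator to the standard form s^2 + 2ζωₙs + ωₙ².
ωₙ² = 18, so ωₙ = √18 ≈ 4.243 rad/s.
2ζωₙ = 5, so ζ = 5/(2·√18) ≈ 0.5893.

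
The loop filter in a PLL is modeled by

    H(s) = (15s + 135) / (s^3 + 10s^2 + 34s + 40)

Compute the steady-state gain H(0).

Set s = 0: H(0) = (135) / (40) = 27/8.

H(0) = 27/8 ≈ 3.375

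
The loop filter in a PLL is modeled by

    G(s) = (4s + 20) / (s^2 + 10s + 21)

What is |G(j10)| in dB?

Substitute s = j10: numerator = 20 + j40, denominator = -79 + j100.
|G(j10)| = |20 + j40| / |-79 + j100| = 44.721 / 127.44 ≈ 0.3509.
In decibels: 20·log₁₀(0.3509) ≈ -9.10 dB.

|G(j10)|_dB ≈ -9.10 dB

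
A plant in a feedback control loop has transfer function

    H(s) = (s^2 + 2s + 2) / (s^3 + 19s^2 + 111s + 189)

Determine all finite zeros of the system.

Set the numerator to zero: s^2 + 2s + 2 = 0.
Factoring: (s^2 + 2s + 2) = 0.

s = -1 ± j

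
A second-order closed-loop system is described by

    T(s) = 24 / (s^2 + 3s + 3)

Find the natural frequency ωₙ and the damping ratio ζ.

ωₙ ≈ 1.732 rad/s, ζ ≈ 0.8660

Compare the denominator to the standard form s^2 + 2ζωₙs + ωₙ².
ωₙ² = 3, so ωₙ = √3 ≈ 1.732 rad/s.
2ζωₙ = 3, so ζ = 3/(2·√3) ≈ 0.8660.
With ζ = 0.8660 the response is underdamped.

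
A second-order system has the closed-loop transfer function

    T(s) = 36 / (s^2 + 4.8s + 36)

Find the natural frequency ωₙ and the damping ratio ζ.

ωₙ = 6 rad/s, ζ = 0.4

Compare the denominator to the standard form s^2 + 2ζωₙs + ωₙ².
ωₙ² = 36, so ωₙ = 6 rad/s.
2ζωₙ = 4.8, so ζ = 4.8/(2·6) = 0.4.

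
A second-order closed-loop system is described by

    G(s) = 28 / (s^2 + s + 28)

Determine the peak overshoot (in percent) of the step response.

%OS ≈ 74.2%

Comparing s^2 + s + 28 to s^2 + 2ζωₙs + ωₙ²: ωₙ = √28 ≈ 5.292 rad/s and ζ = 1/(2·√28) ≈ 0.09449.
%OS = 100·exp(−πζ/√(1−ζ²)) = 100·exp(−π·0.09449/√(1−0.09449²)) ≈ 74.2%.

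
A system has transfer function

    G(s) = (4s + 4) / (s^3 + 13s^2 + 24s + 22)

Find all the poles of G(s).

The poles are the roots of the denominator s^3 + 13s^2 + 24s + 22 = 0.
Trying s = -11: the polynomial evaluates to 0, so (s + 11) is a factor.
Dividing out leaves s^2 + 2s + 2 = 0.
The quadratic formula then gives s = -1 ± 1j.

s = -1 + j, -1 - j, -11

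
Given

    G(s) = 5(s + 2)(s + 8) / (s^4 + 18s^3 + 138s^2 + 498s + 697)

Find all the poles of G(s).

The poles are the roots of the denominator s^4 + 18s^3 + 138s^2 + 498s + 697 = 0.
No real roots exist; factor into two real quadratics: (s^2 + 10s + 41)(s^2 + 8s + 17) = 0.
Each quadratic gives a conjugate pair via the quadratic formula.

s = -5 ± 4j, -4 ± j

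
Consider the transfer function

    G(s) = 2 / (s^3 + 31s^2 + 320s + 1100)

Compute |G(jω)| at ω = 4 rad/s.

Substitute s = j4: numerator = 2, denominator = 604 + j1216.
|G(j4)| = |2| / |604 + j1216| = 2 / 1357.7 ≈ 0.001473.

|G(j4)| ≈ 0.001473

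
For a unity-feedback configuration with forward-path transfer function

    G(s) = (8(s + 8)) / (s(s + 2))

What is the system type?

Type 1

The denominator has 1 factor of s at the origin (free integrator), so this is a Type 1 system.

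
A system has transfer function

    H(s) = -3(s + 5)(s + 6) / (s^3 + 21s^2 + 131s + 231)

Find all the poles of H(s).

The poles are the roots of the denominator s^3 + 21s^2 + 131s + 231 = 0.
Trying s = -11: the polynomial evaluates to 0, so (s + 11) is a factor.
Dividing out leaves s^2 + 10s + 21 = 0.
Factoring the quadratic: (s + 3)(s + 7) = 0.

s = -11, -3, -7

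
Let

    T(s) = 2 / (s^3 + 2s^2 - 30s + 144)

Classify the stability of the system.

unstable

The denominator s^3 + 2s^2 - 30s + 144 factors as (s + 8)(s^2 - 6s + 18), giving poles at s = -8, 3 ± 3j.
Since the pole(s) at s = 3 ± 3j lie in the right half-plane, the system is unstable.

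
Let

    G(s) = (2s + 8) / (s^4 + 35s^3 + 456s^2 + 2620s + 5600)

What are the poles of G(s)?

The poles are the roots of the denominator s^4 + 35s^3 + 456s^2 + 2620s + 5600 = 0.
Trying s = -10: the polynomial evaluates to 0, so (s + 10) is a factor.
Dividing out leaves s^3 + 25s^2 + 206s + 560 = 0.
This factors further as (s + 7)(s + 10)(s + 8) = 0.

s = -10, -7, -10, -8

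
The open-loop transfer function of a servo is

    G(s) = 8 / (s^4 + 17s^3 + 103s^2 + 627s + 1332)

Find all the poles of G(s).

s = -3, -12, -1 ± 6j

The poles are the roots of the denominator s^4 + 17s^3 + 103s^2 + 627s + 1332 = 0.
Trying s = -3: the polynomial evaluates to 0, so (s + 3) is a factor.
Dividing out leaves s^3 + 14s^2 + 61s + 444 = 0.
This factors further as (s + 12)(s^2 + 2s + 37) = 0.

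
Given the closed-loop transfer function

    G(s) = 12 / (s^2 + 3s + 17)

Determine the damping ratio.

ζ ≈ 0.3638

Compare the denominator to the standard form s^2 + 2ζωₙs + ωₙ².
ωₙ² = 17, so ωₙ = √17 ≈ 4.123 rad/s.
2ζωₙ = 3, so ζ = 3/(2·√17) ≈ 0.3638.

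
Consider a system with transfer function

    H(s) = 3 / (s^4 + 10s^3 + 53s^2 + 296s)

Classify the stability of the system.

marginally stable

The denominator s^4 + 10s^3 + 53s^2 + 296s factors as s(s^2 + 2s + 37)(s + 8), giving poles at s = 0, -1 ± 6j, -8.
Since the simple pole(s) at s = 0 lie on the jω-axis with none in the right half-plane, the system is marginally stable.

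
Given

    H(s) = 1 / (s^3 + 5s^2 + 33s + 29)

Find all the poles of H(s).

The poles are the roots of the denominator s^3 + 5s^2 + 33s + 29 = 0.
Trying s = -1: the polynomial evaluates to 0, so (s + 1) is a factor.
Dividing out leaves s^2 + 4s + 29 = 0.
The quadratic formula then gives s = -2 ± 5j.

s = -1, -2 ± 5j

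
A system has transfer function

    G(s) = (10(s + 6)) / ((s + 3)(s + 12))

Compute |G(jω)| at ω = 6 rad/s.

|G(j6)| ≈ 0.9428

Substitute s = j6: numerator = 60 + j60, denominator = j90.
|G(j6)| = |60 + j60| / |j90| = 84.853 / 90 ≈ 0.9428.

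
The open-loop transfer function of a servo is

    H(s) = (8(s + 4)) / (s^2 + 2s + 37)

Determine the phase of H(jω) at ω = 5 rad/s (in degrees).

At s = j5: numerator = 32 + j40, denominator = 12 + j10.
∠H = ∠num − ∠den = 51.340° − (39.806°) = 11.53°.

∠H(j5) ≈ 11.53°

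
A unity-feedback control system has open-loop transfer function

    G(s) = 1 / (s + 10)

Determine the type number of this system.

Type 0

The denominator has no factor of s at the origin — no free integrator — so this is a Type 0 system.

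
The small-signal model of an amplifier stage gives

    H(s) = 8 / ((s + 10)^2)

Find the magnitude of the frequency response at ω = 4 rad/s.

Substitute s = j4: numerator = 8, denominator = 84 + j80.
|H(j4)| = |8| / |84 + j80| = 8 / 116 ≈ 0.06897.

|H(j4)| ≈ 0.06897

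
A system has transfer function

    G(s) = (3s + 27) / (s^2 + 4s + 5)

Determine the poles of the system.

s = -2 ± j

The poles are the roots of the denominator s^2 + 4s + 5 = 0.
Using the quadratic formula: s = (-4 ± √(-4))/2 = -2 ± 1j.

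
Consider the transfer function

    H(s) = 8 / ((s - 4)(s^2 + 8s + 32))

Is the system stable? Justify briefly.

unstable

The poles can be read from the denominator factors: s = 4, -4 ± 4j.
Since the pole(s) at s = 4 lie in the right half-plane, the system is unstable.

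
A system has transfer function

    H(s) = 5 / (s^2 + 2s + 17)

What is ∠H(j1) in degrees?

At s = j1: numerator = 5, denominator = 16 + j2.
∠H = ∠num − ∠den = 0° − (7.1250°) = -7.125°.

∠H(j1) ≈ -7.125°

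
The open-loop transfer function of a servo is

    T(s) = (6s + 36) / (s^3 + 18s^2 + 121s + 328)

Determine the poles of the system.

The poles are the roots of the denominator s^3 + 18s^2 + 121s + 328 = 0.
Trying s = -8: the polynomial evaluates to 0, so (s + 8) is a factor.
Dividing out leaves s^2 + 10s + 41 = 0.
The quadratic formula then gives s = -5 ± 4j.

s = -5 + 4j, -5 - 4j, -8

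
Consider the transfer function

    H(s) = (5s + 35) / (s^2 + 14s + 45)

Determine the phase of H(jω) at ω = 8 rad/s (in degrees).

∠H(j8) ≈ -50.81°

At s = j8: numerator = 35 + j40, denominator = -19 + j112.
∠H = ∠num − ∠den = 48.814° − (99.628°) = -50.81°.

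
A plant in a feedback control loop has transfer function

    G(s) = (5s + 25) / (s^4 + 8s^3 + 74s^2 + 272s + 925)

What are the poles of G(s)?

The poles are the roots of the denominator s^4 + 8s^3 + 74s^2 + 272s + 925 = 0.
No real roots exist; factor into two real quadratics: (s^2 + 2s + 37)(s^2 + 6s + 25) = 0.
Each quadratic gives a conjugate pair via the quadratic formula.

s = -1 ± 6j, -3 ± 4j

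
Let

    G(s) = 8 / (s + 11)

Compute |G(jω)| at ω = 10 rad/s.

Substitute s = j10: numerator = 8, denominator = 11 + j10.
|G(j10)| = |8| / |11 + j10| = 8 / 14.866 ≈ 0.5381.

|G(j10)| ≈ 0.5381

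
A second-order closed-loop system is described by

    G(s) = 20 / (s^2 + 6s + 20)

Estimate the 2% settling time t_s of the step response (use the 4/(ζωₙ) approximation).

t_s ≈ 1.333 s

Comparing s^2 + 6s + 20 to s^2 + 2ζωₙs + ωₙ²: ωₙ = √20 ≈ 4.472 rad/s and ζ = 6/(2·√20) ≈ 0.6708.
ζωₙ = 6/2 = 3, so t_s ≈ 4/(ζωₙ) = 4/3 ≈ 1.333 s.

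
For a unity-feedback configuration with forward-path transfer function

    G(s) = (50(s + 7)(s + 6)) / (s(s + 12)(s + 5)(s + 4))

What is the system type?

Type 1

The denominator has 1 factor of s at the origin (free integrator), so this is a Type 1 system.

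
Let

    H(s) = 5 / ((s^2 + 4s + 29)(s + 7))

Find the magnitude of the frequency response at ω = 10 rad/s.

|H(j10)| ≈ 0.005026

Substitute s = j10: numerator = 5, denominator = -897 - j430.
|H(j10)| = |5| / |-897 - j430| = 5 / 994.74 ≈ 0.005026.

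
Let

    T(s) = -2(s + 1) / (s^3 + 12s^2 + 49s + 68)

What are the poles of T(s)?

The poles are the roots of the denominator s^3 + 12s^2 + 49s + 68 = 0.
Trying s = -4: the polynomial evaluates to 0, so (s + 4) is a factor.
Dividing out leaves s^2 + 8s + 17 = 0.
The quadratic formula then gives s = -4 ± 1j.

s = -4 + j, -4 - j, -4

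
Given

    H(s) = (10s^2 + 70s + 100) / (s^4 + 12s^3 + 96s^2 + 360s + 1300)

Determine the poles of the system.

s = -5 + 5j, -5 - 5j, -1 + 5j, -1 - 5j

The poles are the roots of the denominator s^4 + 12s^3 + 96s^2 + 360s + 1300 = 0.
No real roots exist; factor into two real quadratics: (s^2 + 10s + 50)(s^2 + 2s + 26) = 0.
Each quadratic gives a conjugate pair via the quadratic formula.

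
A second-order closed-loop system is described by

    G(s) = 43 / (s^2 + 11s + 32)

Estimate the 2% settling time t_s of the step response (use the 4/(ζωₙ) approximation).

Comparing s^2 + 11s + 32 to s^2 + 2ζωₙs + ωₙ²: ωₙ = √32 ≈ 5.657 rad/s and ζ = 11/(2·√32) ≈ 0.9723.
ζωₙ = 11/2 = 5.5, so t_s ≈ 4/(ζωₙ) = 4/5.5 ≈ 0.7273 s.

t_s ≈ 0.7273 s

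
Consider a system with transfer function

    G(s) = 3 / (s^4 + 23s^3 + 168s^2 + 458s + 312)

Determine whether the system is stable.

The denominator s^4 + 23s^3 + 168s^2 + 458s + 312 factors as (s^2 + 10s + 26)(s + 12)(s + 1), giving poles at s = -5 ± j, -12, -1.
Since all poles lie strictly in the left half-plane, the system is stable.

stable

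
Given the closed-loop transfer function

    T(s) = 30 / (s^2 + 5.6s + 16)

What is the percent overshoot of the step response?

Comparing s^2 + 5.6s + 16 to s^2 + 2ζωₙs + ωₙ²: ωₙ = 4 rad/s and ζ = 5.6/(2·4) = 0.7.
%OS = 100·exp(−πζ/√(1−ζ²)) = 100·exp(−π·0.7/√(1−0.7²)) ≈ 4.60%.

%OS ≈ 4.60%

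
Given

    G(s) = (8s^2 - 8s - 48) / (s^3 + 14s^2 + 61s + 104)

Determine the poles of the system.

s = -3 + 2j, -3 - 2j, -8

The poles are the roots of the denominator s^3 + 14s^2 + 61s + 104 = 0.
Trying s = -8: the polynomial evaluates to 0, so (s + 8) is a factor.
Dividing out leaves s^2 + 6s + 13 = 0.
The quadratic formula then gives s = -3 ± 2j.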